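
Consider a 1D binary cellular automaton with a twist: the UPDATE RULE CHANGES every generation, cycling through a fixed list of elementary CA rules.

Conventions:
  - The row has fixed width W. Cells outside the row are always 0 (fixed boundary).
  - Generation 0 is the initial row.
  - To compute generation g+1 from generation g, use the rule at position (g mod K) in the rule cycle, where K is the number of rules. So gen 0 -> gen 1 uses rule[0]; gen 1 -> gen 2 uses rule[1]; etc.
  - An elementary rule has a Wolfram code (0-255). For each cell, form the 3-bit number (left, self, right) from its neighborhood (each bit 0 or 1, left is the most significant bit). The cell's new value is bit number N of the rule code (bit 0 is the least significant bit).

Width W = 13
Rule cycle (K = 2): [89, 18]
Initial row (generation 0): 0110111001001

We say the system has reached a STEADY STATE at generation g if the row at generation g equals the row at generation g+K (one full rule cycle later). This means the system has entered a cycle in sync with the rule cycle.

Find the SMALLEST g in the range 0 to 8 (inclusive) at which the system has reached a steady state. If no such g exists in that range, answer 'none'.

Answer: 6

Derivation:
Gen 0: 0110111001001
Gen 1 (rule 89): 0110101100100
Gen 2 (rule 18): 1000000011010
Gen 3 (rule 89): 0111111011001
Gen 4 (rule 18): 1000000000110
Gen 5 (rule 89): 0111111110111
Gen 6 (rule 18): 1000000000000
Gen 7 (rule 89): 0111111111111
Gen 8 (rule 18): 1000000000000
Gen 9 (rule 89): 0111111111111
Gen 10 (rule 18): 1000000000000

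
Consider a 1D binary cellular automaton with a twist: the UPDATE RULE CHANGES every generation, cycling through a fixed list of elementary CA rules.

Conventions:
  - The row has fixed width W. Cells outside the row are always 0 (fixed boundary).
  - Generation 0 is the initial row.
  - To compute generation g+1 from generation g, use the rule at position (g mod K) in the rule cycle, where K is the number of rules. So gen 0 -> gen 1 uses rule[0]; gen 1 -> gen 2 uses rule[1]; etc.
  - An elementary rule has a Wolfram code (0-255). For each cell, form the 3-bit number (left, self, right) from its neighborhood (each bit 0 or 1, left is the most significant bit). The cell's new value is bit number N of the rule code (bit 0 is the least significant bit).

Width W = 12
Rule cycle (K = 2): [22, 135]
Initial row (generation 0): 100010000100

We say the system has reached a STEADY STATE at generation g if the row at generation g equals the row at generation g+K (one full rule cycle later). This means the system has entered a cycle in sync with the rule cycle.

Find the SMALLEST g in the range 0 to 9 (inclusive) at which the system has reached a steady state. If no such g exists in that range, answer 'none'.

Answer: 7

Derivation:
Gen 0: 100010000100
Gen 1 (rule 22): 110111001110
Gen 2 (rule 135): 000010010100
Gen 3 (rule 22): 000111110110
Gen 4 (rule 135): 111011100000
Gen 5 (rule 22): 000000010000
Gen 6 (rule 135): 111111110111
Gen 7 (rule 22): 000000000000
Gen 8 (rule 135): 111111111111
Gen 9 (rule 22): 000000000000
Gen 10 (rule 135): 111111111111
Gen 11 (rule 22): 000000000000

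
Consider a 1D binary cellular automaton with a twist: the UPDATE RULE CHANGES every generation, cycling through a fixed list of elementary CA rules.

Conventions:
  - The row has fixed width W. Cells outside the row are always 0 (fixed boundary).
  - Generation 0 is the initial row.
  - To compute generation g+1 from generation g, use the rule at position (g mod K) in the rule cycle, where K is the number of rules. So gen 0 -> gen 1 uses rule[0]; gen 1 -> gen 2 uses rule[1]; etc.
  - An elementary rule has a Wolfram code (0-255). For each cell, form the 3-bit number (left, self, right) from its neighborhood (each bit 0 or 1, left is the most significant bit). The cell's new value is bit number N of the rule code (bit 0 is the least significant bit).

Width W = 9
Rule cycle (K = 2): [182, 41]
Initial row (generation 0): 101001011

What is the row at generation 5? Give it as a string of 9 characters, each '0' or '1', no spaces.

Gen 0: 101001011
Gen 1 (rule 182): 111111100
Gen 2 (rule 41): 100000001
Gen 3 (rule 182): 110000011
Gen 4 (rule 41): 100111010
Gen 5 (rule 182): 111010111

Answer: 111010111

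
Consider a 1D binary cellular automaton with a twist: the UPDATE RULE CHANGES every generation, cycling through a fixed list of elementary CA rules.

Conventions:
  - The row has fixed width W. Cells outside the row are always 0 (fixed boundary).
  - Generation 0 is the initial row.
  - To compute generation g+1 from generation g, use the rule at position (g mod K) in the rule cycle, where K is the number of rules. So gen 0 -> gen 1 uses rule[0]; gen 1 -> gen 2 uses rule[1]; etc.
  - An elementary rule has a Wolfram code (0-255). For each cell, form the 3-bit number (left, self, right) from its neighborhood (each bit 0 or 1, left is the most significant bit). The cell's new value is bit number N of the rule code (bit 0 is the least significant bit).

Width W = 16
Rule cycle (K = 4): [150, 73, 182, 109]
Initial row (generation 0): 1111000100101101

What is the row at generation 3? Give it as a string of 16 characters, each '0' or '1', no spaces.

Gen 0: 1111000100101101
Gen 1 (rule 150): 0110101111100001
Gen 2 (rule 73): 0110001000101100
Gen 3 (rule 182): 1001011101110010

Answer: 1001011101110010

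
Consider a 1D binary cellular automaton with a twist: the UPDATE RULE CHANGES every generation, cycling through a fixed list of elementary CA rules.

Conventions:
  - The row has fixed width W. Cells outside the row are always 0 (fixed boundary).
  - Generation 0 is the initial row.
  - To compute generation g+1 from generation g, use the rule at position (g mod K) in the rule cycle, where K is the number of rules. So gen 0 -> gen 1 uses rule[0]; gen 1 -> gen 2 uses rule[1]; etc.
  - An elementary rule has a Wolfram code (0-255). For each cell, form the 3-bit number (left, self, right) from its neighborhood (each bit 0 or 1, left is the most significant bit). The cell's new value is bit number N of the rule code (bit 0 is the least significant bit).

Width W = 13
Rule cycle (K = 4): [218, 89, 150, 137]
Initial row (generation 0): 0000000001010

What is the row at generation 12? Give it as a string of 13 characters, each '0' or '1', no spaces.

Gen 0: 0000000001010
Gen 1 (rule 218): 0000000010001
Gen 2 (rule 89): 1111111001100
Gen 3 (rule 150): 0111110110010
Gen 4 (rule 137): 0111100100000
Gen 5 (rule 218): 1111111010000
Gen 6 (rule 89): 1000001001111
Gen 7 (rule 150): 1100011110110
Gen 8 (rule 137): 1001011100100
Gen 9 (rule 218): 0110011111010
Gen 10 (rule 89): 0111010001001
Gen 11 (rule 150): 1010011011111
Gen 12 (rule 137): 0000010011110

Answer: 0000010011110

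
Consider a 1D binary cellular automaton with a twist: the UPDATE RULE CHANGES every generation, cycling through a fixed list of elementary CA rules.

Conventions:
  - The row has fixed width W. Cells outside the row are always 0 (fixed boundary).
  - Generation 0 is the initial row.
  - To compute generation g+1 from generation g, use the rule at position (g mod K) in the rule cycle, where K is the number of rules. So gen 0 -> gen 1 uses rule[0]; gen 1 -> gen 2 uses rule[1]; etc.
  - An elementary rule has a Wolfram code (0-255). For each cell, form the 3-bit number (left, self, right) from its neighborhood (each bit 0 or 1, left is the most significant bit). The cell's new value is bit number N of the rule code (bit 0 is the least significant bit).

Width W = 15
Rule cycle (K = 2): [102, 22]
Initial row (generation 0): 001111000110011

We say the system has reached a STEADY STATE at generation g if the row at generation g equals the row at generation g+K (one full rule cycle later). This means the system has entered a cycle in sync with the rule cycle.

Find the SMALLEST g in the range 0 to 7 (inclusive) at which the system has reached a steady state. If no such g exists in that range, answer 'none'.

Gen 0: 001111000110011
Gen 1 (rule 102): 010001001010101
Gen 2 (rule 22): 111011111010101
Gen 3 (rule 102): 001100001111111
Gen 4 (rule 22): 010010010000000
Gen 5 (rule 102): 110110110000000
Gen 6 (rule 22): 000000001000000
Gen 7 (rule 102): 000000011000000
Gen 8 (rule 22): 000000100100000
Gen 9 (rule 102): 000001101100000

Answer: none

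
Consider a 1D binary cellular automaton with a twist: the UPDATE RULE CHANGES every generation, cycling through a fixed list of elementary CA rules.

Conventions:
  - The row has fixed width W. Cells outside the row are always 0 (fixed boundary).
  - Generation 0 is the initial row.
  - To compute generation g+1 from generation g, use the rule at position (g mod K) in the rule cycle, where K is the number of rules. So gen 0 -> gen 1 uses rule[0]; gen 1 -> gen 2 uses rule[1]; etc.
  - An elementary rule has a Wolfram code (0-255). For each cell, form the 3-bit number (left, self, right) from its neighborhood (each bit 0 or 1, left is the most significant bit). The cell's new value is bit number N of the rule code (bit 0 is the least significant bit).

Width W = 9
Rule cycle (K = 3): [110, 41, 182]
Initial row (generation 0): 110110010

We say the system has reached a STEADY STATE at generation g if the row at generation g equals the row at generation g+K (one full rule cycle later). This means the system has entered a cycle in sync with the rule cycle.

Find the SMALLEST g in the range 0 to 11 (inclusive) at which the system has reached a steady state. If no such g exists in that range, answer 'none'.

Gen 0: 110110010
Gen 1 (rule 110): 111110110
Gen 2 (rule 41): 100001100
Gen 3 (rule 182): 110010010
Gen 4 (rule 110): 110110110
Gen 5 (rule 41): 101101100
Gen 6 (rule 182): 110010010
Gen 7 (rule 110): 110110110
Gen 8 (rule 41): 101101100
Gen 9 (rule 182): 110010010
Gen 10 (rule 110): 110110110
Gen 11 (rule 41): 101101100
Gen 12 (rule 182): 110010010
Gen 13 (rule 110): 110110110
Gen 14 (rule 41): 101101100

Answer: 3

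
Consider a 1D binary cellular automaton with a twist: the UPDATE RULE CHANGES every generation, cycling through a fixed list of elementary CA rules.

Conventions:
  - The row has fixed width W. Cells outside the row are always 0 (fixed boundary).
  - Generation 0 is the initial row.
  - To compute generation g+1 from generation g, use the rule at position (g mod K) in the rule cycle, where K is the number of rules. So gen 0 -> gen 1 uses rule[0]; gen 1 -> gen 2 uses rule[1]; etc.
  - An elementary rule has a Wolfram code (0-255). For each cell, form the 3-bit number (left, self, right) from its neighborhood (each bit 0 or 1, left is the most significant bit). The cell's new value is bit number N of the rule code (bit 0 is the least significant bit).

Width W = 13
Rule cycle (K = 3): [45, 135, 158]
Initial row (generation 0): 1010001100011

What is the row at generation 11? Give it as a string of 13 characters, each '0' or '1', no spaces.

Gen 0: 1010001100011
Gen 1 (rule 45): 1110101001010
Gen 2 (rule 135): 0100101011010
Gen 3 (rule 158): 1111101010011
Gen 4 (rule 45): 1000011110010
Gen 5 (rule 135): 1011101100110
Gen 6 (rule 158): 1011001011101
Gen 7 (rule 45): 1110001110011
Gen 8 (rule 135): 0100110100100
Gen 9 (rule 158): 1111100111110
Gen 10 (rule 45): 1000000100000
Gen 11 (rule 135): 1011111101111

Answer: 1011111101111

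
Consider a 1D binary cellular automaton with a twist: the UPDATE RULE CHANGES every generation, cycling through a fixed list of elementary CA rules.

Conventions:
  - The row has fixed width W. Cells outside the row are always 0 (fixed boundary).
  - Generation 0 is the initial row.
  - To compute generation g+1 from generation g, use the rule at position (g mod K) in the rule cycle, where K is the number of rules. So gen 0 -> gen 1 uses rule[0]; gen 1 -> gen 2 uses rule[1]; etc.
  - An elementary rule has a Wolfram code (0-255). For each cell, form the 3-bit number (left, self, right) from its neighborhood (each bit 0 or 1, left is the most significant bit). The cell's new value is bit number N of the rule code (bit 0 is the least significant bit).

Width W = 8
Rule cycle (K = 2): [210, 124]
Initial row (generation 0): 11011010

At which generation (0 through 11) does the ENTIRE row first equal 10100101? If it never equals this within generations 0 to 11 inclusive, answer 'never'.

Answer: never

Derivation:
Gen 0: 11011010
Gen 1 (rule 210): 01001001
Gen 2 (rule 124): 01101101
Gen 3 (rule 210): 10100100
Gen 4 (rule 124): 11110110
Gen 5 (rule 210): 01110011
Gen 6 (rule 124): 01011011
Gen 7 (rule 210): 10001001
Gen 8 (rule 124): 11001101
Gen 9 (rule 210): 01110100
Gen 10 (rule 124): 01011110
Gen 11 (rule 210): 10001111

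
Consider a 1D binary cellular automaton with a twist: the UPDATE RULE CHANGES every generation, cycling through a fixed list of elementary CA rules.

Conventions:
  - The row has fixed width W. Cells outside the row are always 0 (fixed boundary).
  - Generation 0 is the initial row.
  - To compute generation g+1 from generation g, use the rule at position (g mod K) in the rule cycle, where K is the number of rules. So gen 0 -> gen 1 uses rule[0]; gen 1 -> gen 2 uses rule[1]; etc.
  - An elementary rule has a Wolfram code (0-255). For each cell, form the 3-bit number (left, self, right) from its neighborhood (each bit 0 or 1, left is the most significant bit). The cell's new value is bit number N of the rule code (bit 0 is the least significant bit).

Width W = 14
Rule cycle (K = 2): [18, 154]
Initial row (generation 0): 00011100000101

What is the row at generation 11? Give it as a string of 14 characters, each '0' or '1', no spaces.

Gen 0: 00011100000101
Gen 1 (rule 18): 00100010001000
Gen 2 (rule 154): 01010101010100
Gen 3 (rule 18): 10000000000010
Gen 4 (rule 154): 01000000000101
Gen 5 (rule 18): 10100000001000
Gen 6 (rule 154): 00010000010100
Gen 7 (rule 18): 00101000100010
Gen 8 (rule 154): 01000101010101
Gen 9 (rule 18): 10101000000000
Gen 10 (rule 154): 00000100000000
Gen 11 (rule 18): 00001010000000

Answer: 00001010000000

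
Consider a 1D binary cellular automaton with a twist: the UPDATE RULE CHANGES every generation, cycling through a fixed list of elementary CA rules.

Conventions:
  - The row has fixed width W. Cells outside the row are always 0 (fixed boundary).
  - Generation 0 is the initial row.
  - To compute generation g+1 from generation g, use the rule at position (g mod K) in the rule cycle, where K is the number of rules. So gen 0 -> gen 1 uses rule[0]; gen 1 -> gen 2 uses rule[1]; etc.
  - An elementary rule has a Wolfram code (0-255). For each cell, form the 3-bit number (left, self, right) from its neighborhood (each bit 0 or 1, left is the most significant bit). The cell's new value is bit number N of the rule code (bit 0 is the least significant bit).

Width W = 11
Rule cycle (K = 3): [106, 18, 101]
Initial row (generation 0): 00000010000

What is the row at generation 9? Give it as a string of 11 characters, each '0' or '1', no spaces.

Gen 0: 00000010000
Gen 1 (rule 106): 00000100000
Gen 2 (rule 18): 00001010000
Gen 3 (rule 101): 11101110111
Gen 4 (rule 106): 10111011101
Gen 5 (rule 18): 00000000000
Gen 6 (rule 101): 11111111111
Gen 7 (rule 106): 10000000001
Gen 8 (rule 18): 01000000010
Gen 9 (rule 101): 01011111010

Answer: 01011111010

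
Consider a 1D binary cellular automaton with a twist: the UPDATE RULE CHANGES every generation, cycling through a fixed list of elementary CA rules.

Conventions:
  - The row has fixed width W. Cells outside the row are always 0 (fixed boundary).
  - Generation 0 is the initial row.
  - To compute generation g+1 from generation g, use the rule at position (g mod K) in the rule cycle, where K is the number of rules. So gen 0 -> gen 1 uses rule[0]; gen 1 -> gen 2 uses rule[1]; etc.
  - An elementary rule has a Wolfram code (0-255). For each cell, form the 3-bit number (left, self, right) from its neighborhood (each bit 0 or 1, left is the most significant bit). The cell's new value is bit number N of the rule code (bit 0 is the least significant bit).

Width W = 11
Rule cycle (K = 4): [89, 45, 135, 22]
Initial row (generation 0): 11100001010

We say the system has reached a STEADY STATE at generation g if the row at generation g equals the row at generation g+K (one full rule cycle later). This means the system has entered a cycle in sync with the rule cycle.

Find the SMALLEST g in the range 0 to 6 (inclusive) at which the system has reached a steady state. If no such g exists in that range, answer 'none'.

Gen 0: 11100001010
Gen 1 (rule 89): 10111100001
Gen 2 (rule 45): 11100001101
Gen 3 (rule 135): 01001110001
Gen 4 (rule 22): 11110001011
Gen 5 (rule 89): 10011100011
Gen 6 (rule 45): 10010001010
Gen 7 (rule 135): 10110111010
Gen 8 (rule 22): 10000000011
Gen 9 (rule 89): 01111111011
Gen 10 (rule 45): 01000000110

Answer: none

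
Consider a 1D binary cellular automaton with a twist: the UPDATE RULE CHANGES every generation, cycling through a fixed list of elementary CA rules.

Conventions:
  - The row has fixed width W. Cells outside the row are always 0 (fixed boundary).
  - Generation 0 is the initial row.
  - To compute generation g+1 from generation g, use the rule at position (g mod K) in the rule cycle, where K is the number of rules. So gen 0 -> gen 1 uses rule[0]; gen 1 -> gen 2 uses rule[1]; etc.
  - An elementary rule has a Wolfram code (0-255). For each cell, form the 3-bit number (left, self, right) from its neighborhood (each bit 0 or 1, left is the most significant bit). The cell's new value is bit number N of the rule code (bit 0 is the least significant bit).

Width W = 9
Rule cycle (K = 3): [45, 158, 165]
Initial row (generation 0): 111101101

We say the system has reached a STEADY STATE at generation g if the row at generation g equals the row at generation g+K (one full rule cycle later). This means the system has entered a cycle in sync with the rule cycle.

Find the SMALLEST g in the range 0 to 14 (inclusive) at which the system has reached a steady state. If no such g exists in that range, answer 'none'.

Gen 0: 111101101
Gen 1 (rule 45): 100011011
Gen 2 (rule 158): 110110010
Gen 3 (rule 165): 001000010
Gen 4 (rule 45): 101011010
Gen 5 (rule 158): 101010011
Gen 6 (rule 165): 111110000
Gen 7 (rule 45): 100000111
Gen 8 (rule 158): 110001110
Gen 9 (rule 165): 000100100
Gen 10 (rule 45): 110100101
Gen 11 (rule 158): 100111101
Gen 12 (rule 165): 100011011
Gen 13 (rule 45): 101010110
Gen 14 (rule 158): 101010101
Gen 15 (rule 165): 111111111
Gen 16 (rule 45): 100000000
Gen 17 (rule 158): 110000000

Answer: none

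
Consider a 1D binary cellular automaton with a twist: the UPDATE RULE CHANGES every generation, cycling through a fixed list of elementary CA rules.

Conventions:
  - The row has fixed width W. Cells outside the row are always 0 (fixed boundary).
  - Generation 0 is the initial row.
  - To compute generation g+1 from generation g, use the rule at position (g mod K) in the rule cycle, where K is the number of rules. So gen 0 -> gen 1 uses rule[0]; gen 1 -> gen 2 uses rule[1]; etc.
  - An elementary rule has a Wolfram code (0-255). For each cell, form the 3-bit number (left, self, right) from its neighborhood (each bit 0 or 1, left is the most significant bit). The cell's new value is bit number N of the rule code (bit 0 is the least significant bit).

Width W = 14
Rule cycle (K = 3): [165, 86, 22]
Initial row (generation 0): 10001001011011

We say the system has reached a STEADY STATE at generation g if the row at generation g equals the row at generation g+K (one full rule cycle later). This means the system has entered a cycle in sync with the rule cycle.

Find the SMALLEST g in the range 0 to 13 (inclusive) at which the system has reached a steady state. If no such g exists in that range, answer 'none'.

Answer: none

Derivation:
Gen 0: 10001001011011
Gen 1 (rule 165): 10101001100100
Gen 2 (rule 86): 10101110111110
Gen 3 (rule 22): 10100000000001
Gen 4 (rule 165): 11101111111101
Gen 5 (rule 86): 00100000000101
Gen 6 (rule 22): 01110000001101
Gen 7 (rule 165): 00100111100011
Gen 8 (rule 86): 01111000110101
Gen 9 (rule 22): 10000101000101
Gen 10 (rule 165): 10110111010111
Gen 11 (rule 86): 10010001010001
Gen 12 (rule 22): 11111011011011
Gen 13 (rule 165): 01110100100100
Gen 14 (rule 86): 10010111111110
Gen 15 (rule 22): 11110000000001
Gen 16 (rule 165): 01100111111101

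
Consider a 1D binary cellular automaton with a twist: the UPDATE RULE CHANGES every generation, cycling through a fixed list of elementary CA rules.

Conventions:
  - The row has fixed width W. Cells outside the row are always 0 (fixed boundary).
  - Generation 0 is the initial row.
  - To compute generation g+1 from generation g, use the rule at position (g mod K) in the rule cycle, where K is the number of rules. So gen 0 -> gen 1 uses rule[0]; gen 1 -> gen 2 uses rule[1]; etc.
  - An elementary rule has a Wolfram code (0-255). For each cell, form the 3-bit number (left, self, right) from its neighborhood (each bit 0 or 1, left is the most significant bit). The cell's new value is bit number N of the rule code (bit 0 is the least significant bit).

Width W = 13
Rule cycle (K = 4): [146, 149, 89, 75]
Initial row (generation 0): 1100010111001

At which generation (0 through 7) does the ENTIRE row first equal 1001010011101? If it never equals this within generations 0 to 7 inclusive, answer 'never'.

Gen 0: 1100010111001
Gen 1 (rule 146): 0010100010110
Gen 2 (rule 149): 1010111010001
Gen 3 (rule 89): 0000101001100
Gen 4 (rule 75): 1111000011101
Gen 5 (rule 146): 0110100101000
Gen 6 (rule 149): 0000110101111
Gen 7 (rule 89): 1110110001001

Answer: never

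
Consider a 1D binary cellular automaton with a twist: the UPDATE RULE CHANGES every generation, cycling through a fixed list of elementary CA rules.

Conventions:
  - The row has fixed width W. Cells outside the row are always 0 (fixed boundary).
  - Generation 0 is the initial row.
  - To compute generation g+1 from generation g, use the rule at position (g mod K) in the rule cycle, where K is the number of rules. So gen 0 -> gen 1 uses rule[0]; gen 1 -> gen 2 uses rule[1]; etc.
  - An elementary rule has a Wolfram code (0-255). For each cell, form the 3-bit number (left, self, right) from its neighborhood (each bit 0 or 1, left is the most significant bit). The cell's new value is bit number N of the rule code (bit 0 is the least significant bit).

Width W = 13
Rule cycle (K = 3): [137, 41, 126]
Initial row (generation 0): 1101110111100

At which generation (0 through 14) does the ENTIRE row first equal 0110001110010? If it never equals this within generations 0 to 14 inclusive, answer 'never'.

Answer: never

Derivation:
Gen 0: 1101110111100
Gen 1 (rule 137): 1001100111001
Gen 2 (rule 41): 0001000100000
Gen 3 (rule 126): 0011101110000
Gen 4 (rule 137): 1011001100111
Gen 5 (rule 41): 0110001000100
Gen 6 (rule 126): 1111011101110
Gen 7 (rule 137): 1110011001100
Gen 8 (rule 41): 1000010001001
Gen 9 (rule 126): 1100111011111
Gen 10 (rule 137): 1000110011110
Gen 11 (rule 41): 0010100010000
Gen 12 (rule 126): 0111110111000
Gen 13 (rule 137): 0111100110011
Gen 14 (rule 41): 0100000100010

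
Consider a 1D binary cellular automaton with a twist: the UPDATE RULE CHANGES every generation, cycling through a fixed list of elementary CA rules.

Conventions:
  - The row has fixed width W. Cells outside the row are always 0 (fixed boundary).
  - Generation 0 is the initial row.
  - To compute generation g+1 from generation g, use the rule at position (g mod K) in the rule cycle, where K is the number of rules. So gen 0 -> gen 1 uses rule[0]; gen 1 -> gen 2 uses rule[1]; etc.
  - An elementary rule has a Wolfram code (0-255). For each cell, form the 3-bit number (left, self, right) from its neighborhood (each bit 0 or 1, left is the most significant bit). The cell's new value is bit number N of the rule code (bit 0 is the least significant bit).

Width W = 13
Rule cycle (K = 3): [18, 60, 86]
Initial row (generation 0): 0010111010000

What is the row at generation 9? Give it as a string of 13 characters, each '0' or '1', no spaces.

Answer: 0101111011000

Derivation:
Gen 0: 0010111010000
Gen 1 (rule 18): 0100000001000
Gen 2 (rule 60): 0110000001100
Gen 3 (rule 86): 1011000010110
Gen 4 (rule 18): 0000100100001
Gen 5 (rule 60): 0000110110001
Gen 6 (rule 86): 0001010011011
Gen 7 (rule 18): 0010001100000
Gen 8 (rule 60): 0011001010000
Gen 9 (rule 86): 0101111011000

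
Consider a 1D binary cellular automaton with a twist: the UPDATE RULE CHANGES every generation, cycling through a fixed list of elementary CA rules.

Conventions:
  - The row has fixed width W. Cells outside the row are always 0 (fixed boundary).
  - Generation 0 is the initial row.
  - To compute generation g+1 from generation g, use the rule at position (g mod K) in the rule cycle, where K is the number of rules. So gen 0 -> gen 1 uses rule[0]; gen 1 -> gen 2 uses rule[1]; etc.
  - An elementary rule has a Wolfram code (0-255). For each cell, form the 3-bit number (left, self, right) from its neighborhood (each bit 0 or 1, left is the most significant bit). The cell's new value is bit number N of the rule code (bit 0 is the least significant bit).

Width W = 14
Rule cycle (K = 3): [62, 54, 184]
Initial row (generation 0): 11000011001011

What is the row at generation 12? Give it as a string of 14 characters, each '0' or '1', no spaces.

Gen 0: 11000011001011
Gen 1 (rule 62): 10100110111110
Gen 2 (rule 54): 11111001000001
Gen 3 (rule 184): 11110100100000
Gen 4 (rule 62): 10001111110000
Gen 5 (rule 54): 11010000001000
Gen 6 (rule 184): 10101000000100
Gen 7 (rule 62): 11111100001110
Gen 8 (rule 54): 00000010010001
Gen 9 (rule 184): 00000001001000
Gen 10 (rule 62): 00000011111100
Gen 11 (rule 54): 00000100000010
Gen 12 (rule 184): 00000010000001

Answer: 00000010000001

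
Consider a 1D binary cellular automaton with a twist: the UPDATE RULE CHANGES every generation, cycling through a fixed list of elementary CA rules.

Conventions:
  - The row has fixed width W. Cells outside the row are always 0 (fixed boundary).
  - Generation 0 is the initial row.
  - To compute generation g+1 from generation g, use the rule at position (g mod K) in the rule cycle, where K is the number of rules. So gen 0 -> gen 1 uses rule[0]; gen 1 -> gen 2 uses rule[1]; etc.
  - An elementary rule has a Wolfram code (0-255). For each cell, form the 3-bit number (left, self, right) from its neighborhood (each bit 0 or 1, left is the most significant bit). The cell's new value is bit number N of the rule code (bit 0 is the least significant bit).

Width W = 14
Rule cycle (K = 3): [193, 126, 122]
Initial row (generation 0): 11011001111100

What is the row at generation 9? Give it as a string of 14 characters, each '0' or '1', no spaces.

Gen 0: 11011001111100
Gen 1 (rule 193): 01001000111101
Gen 2 (rule 126): 11111101100111
Gen 3 (rule 122): 10000111111101
Gen 4 (rule 193): 00110011111100
Gen 5 (rule 126): 01111110000110
Gen 6 (rule 122): 11000011001111
Gen 7 (rule 193): 01011001000111
Gen 8 (rule 126): 11111111101101
Gen 9 (rule 122): 10000000111110

Answer: 10000000111110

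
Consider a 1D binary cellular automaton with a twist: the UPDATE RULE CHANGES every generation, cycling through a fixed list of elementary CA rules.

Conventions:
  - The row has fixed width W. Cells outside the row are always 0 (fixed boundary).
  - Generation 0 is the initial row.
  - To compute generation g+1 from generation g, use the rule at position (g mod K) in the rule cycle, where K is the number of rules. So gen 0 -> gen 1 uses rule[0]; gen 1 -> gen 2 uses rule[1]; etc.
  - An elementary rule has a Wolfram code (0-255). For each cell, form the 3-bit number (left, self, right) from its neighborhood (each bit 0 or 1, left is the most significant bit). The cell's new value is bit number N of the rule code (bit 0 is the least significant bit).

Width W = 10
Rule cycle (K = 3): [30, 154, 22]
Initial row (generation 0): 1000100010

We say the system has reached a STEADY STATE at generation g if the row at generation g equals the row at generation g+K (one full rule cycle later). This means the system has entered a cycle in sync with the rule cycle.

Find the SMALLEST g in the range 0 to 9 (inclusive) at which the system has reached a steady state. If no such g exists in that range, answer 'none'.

Answer: 6

Derivation:
Gen 0: 1000100010
Gen 1 (rule 30): 1101110111
Gen 2 (rule 154): 1001100110
Gen 3 (rule 22): 1110011001
Gen 4 (rule 30): 1001110111
Gen 5 (rule 154): 0111100110
Gen 6 (rule 22): 1000011001
Gen 7 (rule 30): 1100110111
Gen 8 (rule 154): 1011100110
Gen 9 (rule 22): 1000011001
Gen 10 (rule 30): 1100110111
Gen 11 (rule 154): 1011100110
Gen 12 (rule 22): 1000011001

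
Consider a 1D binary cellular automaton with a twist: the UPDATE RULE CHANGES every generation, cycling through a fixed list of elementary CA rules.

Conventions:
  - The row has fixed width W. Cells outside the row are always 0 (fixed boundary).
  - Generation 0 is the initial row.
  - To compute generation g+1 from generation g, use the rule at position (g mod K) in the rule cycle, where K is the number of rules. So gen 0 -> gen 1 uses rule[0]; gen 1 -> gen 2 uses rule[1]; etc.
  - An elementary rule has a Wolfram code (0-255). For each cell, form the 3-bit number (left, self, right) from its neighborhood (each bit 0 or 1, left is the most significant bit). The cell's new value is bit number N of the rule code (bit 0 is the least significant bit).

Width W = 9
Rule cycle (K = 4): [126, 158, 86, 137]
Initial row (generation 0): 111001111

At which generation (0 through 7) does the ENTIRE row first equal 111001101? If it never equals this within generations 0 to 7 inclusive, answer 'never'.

Answer: 6

Derivation:
Gen 0: 111001111
Gen 1 (rule 126): 101111001
Gen 2 (rule 158): 101110111
Gen 3 (rule 86): 100010001
Gen 4 (rule 137): 001000100
Gen 5 (rule 126): 011101110
Gen 6 (rule 158): 111001101
Gen 7 (rule 86): 001110101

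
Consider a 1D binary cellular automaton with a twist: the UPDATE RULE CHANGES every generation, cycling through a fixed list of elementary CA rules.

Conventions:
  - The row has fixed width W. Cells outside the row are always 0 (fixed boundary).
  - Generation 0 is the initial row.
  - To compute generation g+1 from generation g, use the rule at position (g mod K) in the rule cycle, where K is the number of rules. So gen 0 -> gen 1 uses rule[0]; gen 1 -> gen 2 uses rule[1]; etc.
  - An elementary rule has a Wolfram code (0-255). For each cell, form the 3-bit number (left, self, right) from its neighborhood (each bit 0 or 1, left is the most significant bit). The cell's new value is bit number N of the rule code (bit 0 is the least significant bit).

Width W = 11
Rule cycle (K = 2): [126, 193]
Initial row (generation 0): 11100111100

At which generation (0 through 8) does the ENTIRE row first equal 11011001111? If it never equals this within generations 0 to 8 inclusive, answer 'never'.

Answer: never

Derivation:
Gen 0: 11100111100
Gen 1 (rule 126): 10111100110
Gen 2 (rule 193): 00011100010
Gen 3 (rule 126): 00110110111
Gen 4 (rule 193): 10010010011
Gen 5 (rule 126): 11111111111
Gen 6 (rule 193): 01111111111
Gen 7 (rule 126): 11000000001
Gen 8 (rule 193): 01011111100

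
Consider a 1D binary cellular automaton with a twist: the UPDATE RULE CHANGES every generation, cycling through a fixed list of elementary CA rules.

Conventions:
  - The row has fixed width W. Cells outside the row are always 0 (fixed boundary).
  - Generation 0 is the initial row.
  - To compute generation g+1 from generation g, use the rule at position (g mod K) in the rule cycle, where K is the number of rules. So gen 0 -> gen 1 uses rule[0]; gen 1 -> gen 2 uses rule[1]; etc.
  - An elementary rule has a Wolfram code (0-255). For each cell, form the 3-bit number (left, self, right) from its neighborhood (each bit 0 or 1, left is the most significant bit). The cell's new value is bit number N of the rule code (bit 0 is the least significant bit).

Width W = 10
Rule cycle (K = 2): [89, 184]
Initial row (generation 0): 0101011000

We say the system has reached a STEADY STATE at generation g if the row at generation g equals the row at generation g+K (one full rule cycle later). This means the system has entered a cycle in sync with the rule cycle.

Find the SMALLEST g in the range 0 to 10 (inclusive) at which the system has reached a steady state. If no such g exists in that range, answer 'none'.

Answer: none

Derivation:
Gen 0: 0101011000
Gen 1 (rule 89): 0000011111
Gen 2 (rule 184): 0000011110
Gen 3 (rule 89): 1111010011
Gen 4 (rule 184): 1110101010
Gen 5 (rule 89): 1010000001
Gen 6 (rule 184): 0101000000
Gen 7 (rule 89): 0000111111
Gen 8 (rule 184): 0000111110
Gen 9 (rule 89): 1110100011
Gen 10 (rule 184): 1101010010
Gen 11 (rule 89): 1100001001
Gen 12 (rule 184): 1010000100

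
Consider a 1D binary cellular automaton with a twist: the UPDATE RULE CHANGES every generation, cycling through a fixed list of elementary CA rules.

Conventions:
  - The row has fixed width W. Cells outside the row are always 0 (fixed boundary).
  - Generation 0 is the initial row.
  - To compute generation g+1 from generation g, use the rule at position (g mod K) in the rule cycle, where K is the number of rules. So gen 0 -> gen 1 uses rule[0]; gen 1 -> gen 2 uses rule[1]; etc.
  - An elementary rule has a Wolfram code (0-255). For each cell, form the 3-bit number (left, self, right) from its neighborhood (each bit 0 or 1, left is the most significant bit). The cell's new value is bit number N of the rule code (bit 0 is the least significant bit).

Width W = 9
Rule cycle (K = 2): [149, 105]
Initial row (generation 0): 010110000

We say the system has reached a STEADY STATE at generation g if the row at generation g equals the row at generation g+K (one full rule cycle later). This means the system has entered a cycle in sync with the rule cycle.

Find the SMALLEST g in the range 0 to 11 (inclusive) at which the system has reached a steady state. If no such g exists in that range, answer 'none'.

Answer: none

Derivation:
Gen 0: 010110000
Gen 1 (rule 149): 010001111
Gen 2 (rule 105): 000101001
Gen 3 (rule 149): 110101101
Gen 4 (rule 105): 111011110
Gen 5 (rule 149): 010001101
Gen 6 (rule 105): 000101110
Gen 7 (rule 149): 110100101
Gen 8 (rule 105): 111000010
Gen 9 (rule 149): 010111011
Gen 10 (rule 105): 001101111
Gen 11 (rule 149): 100000110
Gen 12 (rule 105): 001110110
Gen 13 (rule 149): 100100001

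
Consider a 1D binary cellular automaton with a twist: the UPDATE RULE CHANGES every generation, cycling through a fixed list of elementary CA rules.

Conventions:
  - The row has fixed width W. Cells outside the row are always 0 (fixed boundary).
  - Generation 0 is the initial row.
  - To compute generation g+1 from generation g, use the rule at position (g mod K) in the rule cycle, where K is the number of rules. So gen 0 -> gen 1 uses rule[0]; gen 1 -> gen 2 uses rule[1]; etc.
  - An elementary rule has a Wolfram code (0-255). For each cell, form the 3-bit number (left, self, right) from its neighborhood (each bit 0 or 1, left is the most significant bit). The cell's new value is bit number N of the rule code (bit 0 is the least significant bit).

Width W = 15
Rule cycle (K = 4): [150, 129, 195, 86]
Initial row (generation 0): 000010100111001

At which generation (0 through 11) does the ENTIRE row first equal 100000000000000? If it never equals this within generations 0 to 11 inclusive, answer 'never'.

Answer: 6

Derivation:
Gen 0: 000010100111001
Gen 1 (rule 150): 000110111010111
Gen 2 (rule 129): 110000010000010
Gen 3 (rule 195): 010111100111100
Gen 4 (rule 86): 110000111000110
Gen 5 (rule 150): 001001010101001
Gen 6 (rule 129): 100000000000000
Gen 7 (rule 195): 001111111111111
Gen 8 (rule 86): 010000000000001
Gen 9 (rule 150): 111000000000011
Gen 10 (rule 129): 010011111111000
Gen 11 (rule 195): 100101111111011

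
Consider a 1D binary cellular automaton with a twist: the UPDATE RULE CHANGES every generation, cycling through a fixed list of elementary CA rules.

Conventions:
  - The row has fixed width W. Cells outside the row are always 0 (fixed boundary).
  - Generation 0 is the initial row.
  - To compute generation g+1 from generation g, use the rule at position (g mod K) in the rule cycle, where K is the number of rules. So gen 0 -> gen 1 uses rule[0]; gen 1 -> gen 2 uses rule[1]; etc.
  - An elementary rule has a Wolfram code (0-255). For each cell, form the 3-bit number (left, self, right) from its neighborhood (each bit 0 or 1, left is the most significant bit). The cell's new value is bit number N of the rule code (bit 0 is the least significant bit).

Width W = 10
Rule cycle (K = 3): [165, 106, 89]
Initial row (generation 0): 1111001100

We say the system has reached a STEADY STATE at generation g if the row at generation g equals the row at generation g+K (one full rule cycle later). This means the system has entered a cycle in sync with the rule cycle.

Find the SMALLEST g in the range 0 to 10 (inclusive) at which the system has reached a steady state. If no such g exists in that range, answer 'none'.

Gen 0: 1111001100
Gen 1 (rule 165): 0110000001
Gen 2 (rule 106): 1110000010
Gen 3 (rule 89): 1011111001
Gen 4 (rule 165): 1101110001
Gen 5 (rule 106): 1111010010
Gen 6 (rule 89): 1001001001
Gen 7 (rule 165): 1001001001
Gen 8 (rule 106): 0010010010
Gen 9 (rule 89): 1001001001
Gen 10 (rule 165): 1001001001
Gen 11 (rule 106): 0010010010
Gen 12 (rule 89): 1001001001
Gen 13 (rule 165): 1001001001

Answer: 6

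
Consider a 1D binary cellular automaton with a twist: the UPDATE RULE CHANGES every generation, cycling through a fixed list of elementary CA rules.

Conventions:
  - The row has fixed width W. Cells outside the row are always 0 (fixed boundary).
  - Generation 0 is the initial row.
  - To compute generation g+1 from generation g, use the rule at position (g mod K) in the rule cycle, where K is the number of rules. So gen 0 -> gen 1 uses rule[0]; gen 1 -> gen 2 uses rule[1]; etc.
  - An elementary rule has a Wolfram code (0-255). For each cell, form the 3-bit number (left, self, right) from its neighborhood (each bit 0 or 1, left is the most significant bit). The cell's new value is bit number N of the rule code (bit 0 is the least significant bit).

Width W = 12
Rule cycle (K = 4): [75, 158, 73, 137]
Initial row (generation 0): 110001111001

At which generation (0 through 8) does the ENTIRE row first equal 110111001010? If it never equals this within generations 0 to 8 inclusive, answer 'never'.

Answer: 1

Derivation:
Gen 0: 110001111001
Gen 1 (rule 75): 110111001010
Gen 2 (rule 158): 100110111011
Gen 3 (rule 73): 000110101011
Gen 4 (rule 137): 110100000010
Gen 5 (rule 75): 110001111100
Gen 6 (rule 158): 101011111010
Gen 7 (rule 73): 000010001000
Gen 8 (rule 137): 111000100011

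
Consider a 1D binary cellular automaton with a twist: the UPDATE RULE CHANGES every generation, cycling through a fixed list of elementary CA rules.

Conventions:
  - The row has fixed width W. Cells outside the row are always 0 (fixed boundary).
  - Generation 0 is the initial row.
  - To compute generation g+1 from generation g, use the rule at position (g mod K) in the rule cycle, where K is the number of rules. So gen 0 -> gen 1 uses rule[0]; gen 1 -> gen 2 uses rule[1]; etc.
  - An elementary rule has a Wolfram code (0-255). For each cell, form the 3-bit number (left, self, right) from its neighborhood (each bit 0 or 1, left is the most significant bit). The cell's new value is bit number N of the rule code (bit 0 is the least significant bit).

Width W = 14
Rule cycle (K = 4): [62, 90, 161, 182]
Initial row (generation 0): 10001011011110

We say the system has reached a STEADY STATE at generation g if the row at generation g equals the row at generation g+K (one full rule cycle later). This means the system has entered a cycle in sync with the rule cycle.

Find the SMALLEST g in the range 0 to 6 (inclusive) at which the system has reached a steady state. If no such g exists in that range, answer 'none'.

Answer: none

Derivation:
Gen 0: 10001011011110
Gen 1 (rule 62): 11011110110001
Gen 2 (rule 90): 11010010111010
Gen 3 (rule 161): 00100001010100
Gen 4 (rule 182): 01110011111110
Gen 5 (rule 62): 11001110000001
Gen 6 (rule 90): 11111011000010
Gen 7 (rule 161): 01110100011000
Gen 8 (rule 182): 10101110100100
Gen 9 (rule 62): 11111001111110
Gen 10 (rule 90): 10001111000011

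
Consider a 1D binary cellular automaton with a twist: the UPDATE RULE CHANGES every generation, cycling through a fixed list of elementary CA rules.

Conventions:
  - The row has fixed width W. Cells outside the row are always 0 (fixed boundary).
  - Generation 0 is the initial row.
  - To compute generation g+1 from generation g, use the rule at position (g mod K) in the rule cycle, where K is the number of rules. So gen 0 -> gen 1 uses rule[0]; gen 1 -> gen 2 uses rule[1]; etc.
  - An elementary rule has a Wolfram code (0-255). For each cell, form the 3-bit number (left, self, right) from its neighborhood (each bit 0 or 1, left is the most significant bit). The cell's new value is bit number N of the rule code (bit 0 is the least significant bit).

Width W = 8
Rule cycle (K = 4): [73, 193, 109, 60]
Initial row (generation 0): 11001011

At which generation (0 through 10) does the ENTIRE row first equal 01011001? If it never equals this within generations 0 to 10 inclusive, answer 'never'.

Answer: 2

Derivation:
Gen 0: 11001011
Gen 1 (rule 73): 11000011
Gen 2 (rule 193): 01011001
Gen 3 (rule 109): 01111001
Gen 4 (rule 60): 01000101
Gen 5 (rule 73): 00010000
Gen 6 (rule 193): 11000111
Gen 7 (rule 109): 11010101
Gen 8 (rule 60): 10111111
Gen 9 (rule 73): 00100001
Gen 10 (rule 193): 10001100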